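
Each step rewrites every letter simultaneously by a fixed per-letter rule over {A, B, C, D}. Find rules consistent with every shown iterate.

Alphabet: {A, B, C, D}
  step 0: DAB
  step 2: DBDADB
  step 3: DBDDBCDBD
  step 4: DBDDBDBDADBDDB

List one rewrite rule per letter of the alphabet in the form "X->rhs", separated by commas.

A->C, B->D, C->A, D->DB

  step 3 ⇒ step 4: DBDDBCDBD ⇒ DB·D·DB·DB·D·A·DB·D·DB
    B ↦ D
    C ↦ A
    D ↦ DB
  step 2 ⇒ step 3: DBDADB ⇒ DB·D·DB·C·DB·D
    A ↦ C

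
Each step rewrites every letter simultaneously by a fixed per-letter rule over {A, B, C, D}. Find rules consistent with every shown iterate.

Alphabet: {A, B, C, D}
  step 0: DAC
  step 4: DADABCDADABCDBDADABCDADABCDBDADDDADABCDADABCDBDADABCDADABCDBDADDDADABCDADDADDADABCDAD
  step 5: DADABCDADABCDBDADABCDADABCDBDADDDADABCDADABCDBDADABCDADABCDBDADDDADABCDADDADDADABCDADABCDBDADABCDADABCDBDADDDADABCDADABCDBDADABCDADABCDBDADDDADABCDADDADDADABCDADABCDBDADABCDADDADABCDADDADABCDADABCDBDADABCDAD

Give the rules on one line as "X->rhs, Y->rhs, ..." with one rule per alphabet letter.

  step 4 ⇒ step 5: DADABCDADABCDBDADABCDADABCDBDADDDADABCDADABCDBDADABCDADABCDBDADDDADABCDADDADDADABCDAD ⇒ DAD·ABC·DAD·ABC·D·B·DAD·ABC·DAD·ABC·D·B·DAD·D·DAD·ABC·DAD·ABC·D·B·DAD·ABC·DAD·ABC·D·B·DAD·D·DAD·ABC·DAD·DAD·DAD·ABC·DAD·ABC·D·B·DAD·ABC·DAD·ABC·D·B·DAD·D·DAD·ABC·DAD·ABC·D·B·DAD·ABC·DAD·ABC·D·B·DAD·D·DAD·ABC·DAD·DAD·DAD·ABC·DAD·ABC·D·B·DAD·ABC·DAD·DAD·ABC·DAD·DAD·ABC·DAD·ABC·D·B·DAD·ABC·DAD
    A ↦ ABC
    B ↦ D
    C ↦ B
    D ↦ DAD

A->ABC, B->D, C->B, D->DAD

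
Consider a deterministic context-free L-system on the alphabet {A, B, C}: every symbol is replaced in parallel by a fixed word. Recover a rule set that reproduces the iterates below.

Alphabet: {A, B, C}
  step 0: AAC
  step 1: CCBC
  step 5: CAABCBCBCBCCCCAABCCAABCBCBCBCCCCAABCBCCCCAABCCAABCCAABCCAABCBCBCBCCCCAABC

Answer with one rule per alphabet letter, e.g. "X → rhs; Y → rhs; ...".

A->C, B->CAA, C->BC

  step 0 ⇒ step 1: AAC ⇒ C·C·BC
    A ↦ C
    C ↦ BC
    B ↦ CAA  (constrained at step 1)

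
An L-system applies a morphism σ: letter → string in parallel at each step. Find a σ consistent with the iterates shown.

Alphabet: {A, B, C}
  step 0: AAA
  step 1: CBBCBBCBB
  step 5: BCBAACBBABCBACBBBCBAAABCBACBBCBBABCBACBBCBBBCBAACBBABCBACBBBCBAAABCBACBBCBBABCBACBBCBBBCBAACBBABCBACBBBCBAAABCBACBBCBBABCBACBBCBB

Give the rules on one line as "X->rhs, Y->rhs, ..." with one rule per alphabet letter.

  step 0 ⇒ step 1: AAA ⇒ CBB·CBB·CBB
    A ↦ CBB
    B ↦ A  (constrained at step 1)
    C ↦ BCB  (constrained at step 1)

A->CBB, B->A, C->BCB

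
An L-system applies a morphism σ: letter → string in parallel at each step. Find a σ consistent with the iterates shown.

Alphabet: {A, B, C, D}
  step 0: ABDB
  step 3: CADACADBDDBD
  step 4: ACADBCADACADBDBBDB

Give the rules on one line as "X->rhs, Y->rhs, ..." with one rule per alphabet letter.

A->CAD, B->D, C->A, D->B

  step 3 ⇒ step 4: CADACADBDDBD ⇒ A·CAD·B·CAD·A·CAD·B·D·B·B·D·B
    A ↦ CAD
    B ↦ D
    C ↦ A
    D ↦ B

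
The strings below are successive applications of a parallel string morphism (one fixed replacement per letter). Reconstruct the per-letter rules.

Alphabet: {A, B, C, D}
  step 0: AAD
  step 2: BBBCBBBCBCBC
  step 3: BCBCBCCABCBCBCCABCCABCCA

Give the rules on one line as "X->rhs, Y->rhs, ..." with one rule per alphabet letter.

  step 2 ⇒ step 3: BBBCBBBCBCBC ⇒ BC·BC·BC·CA·BC·BC·BC·CA·BC·CA·BC·CA
    B ↦ BC
    C ↦ CA
    A ↦ DB  (constrained at step 0)
    D ↦ BB  (constrained at step 0)

A->DB, B->BC, C->CA, D->BB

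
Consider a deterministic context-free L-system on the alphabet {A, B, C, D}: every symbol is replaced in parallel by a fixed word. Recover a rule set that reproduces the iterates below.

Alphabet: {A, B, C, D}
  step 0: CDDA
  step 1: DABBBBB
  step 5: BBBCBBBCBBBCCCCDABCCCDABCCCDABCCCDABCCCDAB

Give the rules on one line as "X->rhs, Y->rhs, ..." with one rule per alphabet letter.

  step 0 ⇒ step 1: CDDA ⇒ DAB·B·B·BB
    A ↦ BB
    C ↦ DAB
    D ↦ B
    B ↦ C  (constrained at step 1)

A->BB, B->C, C->DAB, D->B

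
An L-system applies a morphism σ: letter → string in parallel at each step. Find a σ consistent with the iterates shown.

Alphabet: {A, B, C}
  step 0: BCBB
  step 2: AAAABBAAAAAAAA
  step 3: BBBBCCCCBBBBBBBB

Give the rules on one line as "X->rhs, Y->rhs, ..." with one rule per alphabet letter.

A->B, B->CC, C->AA

  step 2 ⇒ step 3: AAAABBAAAAAAAA ⇒ B·B·B·B·CC·CC·B·B·B·B·B·B·B·B
    A ↦ B
    B ↦ CC
    C ↦ AA  (constrained at step 0)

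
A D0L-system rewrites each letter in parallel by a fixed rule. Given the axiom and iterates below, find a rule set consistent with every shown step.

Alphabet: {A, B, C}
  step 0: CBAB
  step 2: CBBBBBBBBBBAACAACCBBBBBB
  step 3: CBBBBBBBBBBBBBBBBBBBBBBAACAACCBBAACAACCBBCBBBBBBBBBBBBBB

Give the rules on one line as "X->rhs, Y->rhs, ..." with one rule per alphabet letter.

  step 2 ⇒ step 3: CBBBBBBBBBBAACAACCBBBBBB ⇒ CBB·BB·BB·BB·BB·BB·BB·BB·BB·BB·BB·AAC·AAC·CBB·AAC·AAC·CBB·CBB·BB·BB·BB·BB·BB·BB
    A ↦ AAC
    B ↦ BB
    C ↦ CBB

A->AAC, B->BB, C->CBB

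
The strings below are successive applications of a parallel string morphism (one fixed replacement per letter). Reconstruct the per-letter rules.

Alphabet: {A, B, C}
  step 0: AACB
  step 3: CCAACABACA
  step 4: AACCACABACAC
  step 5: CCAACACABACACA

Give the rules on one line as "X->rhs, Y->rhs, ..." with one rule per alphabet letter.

  step 4 ⇒ step 5: AACCACABACAC ⇒ C·C·A·A·C·A·C·ABA·C·A·C·A
    A ↦ C
    B ↦ ABA
    C ↦ A

A->C, B->ABA, C->A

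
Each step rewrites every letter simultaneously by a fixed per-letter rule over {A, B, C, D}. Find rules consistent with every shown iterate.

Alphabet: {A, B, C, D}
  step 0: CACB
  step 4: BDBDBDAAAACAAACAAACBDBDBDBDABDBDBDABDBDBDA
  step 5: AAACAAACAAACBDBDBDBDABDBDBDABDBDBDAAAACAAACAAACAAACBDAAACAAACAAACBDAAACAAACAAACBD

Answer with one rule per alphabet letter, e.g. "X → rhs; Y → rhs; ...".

A->BD, B->AA, C->A, D->AC

  step 4 ⇒ step 5: BDBDBDAAAACAAACAAACBDBDBDBDABDBDBDABDBDBDA ⇒ AA·AC·AA·AC·AA·AC·BD·BD·BD·BD·A·BD·BD·BD·A·BD·BD·BD·A·AA·AC·AA·AC·AA·AC·AA·AC·BD·AA·AC·AA·AC·AA·AC·BD·AA·AC·AA·AC·AA·AC·BD
    A ↦ BD
    B ↦ AA
    C ↦ A
    D ↦ AC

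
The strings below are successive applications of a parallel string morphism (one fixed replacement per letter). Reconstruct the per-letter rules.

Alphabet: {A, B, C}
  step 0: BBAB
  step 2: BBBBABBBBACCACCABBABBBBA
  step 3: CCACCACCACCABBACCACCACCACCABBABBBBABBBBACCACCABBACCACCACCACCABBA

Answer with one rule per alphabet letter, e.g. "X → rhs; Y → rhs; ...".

  step 2 ⇒ step 3: BBBBABBBBACCACCABBABBBBA ⇒ CCA·CCA·CCA·CCA·BBA·CCA·CCA·CCA·CCA·BBA·B·B·BBA·B·B·BBA·CCA·CCA·BBA·CCA·CCA·CCA·CCA·BBA
    A ↦ BBA
    B ↦ CCA
    C ↦ B

A->BBA, B->CCA, C->B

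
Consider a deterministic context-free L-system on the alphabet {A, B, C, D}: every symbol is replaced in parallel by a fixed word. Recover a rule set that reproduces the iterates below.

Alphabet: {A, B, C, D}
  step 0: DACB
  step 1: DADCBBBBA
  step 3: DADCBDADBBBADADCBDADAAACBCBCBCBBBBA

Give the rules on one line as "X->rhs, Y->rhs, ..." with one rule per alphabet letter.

  step 0 ⇒ step 1: DACB ⇒ DAD·CB·BBB·A
    A ↦ CB
    B ↦ A
    C ↦ BBB
    D ↦ DAD

A->CB, B->A, C->BBB, D->DAD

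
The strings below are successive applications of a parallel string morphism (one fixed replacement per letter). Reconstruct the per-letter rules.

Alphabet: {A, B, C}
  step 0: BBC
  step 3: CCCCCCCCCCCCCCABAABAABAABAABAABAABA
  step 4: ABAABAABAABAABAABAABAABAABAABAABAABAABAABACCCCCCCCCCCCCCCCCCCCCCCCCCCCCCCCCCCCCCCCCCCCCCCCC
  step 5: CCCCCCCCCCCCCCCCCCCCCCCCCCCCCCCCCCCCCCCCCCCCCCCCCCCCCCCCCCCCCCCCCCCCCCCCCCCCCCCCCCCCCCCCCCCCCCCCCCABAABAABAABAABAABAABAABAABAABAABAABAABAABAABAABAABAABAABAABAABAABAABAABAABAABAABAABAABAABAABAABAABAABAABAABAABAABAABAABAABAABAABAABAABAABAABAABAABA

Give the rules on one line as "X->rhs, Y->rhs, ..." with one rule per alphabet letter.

A->CCC, B->C, C->ABA

  step 4 ⇒ step 5: ABAABAABAABAABAABAABAABAABAABAABAABAABAABACCCCCCCCCCCCCCCCCCCCCCCCCCCCCCCCCCCCCCCCCCCCCCCCC ⇒ CCC·C·CCC·CCC·C·CCC·CCC·C·CCC·CCC·C·CCC·CCC·C·CCC·CCC·C·CCC·CCC·C·CCC·CCC·C·CCC·CCC·C·CCC·CCC·C·CCC·CCC·C·CCC·CCC·C·CCC·CCC·C·CCC·CCC·C·CCC·ABA·ABA·ABA·ABA·ABA·ABA·ABA·ABA·ABA·ABA·ABA·ABA·ABA·ABA·ABA·ABA·ABA·ABA·ABA·ABA·ABA·ABA·ABA·ABA·ABA·ABA·ABA·ABA·ABA·ABA·ABA·ABA·ABA·ABA·ABA·ABA·ABA·ABA·ABA·ABA·ABA·ABA·ABA·ABA·ABA·ABA·ABA·ABA·ABA
    A ↦ CCC
    B ↦ C
    C ↦ ABA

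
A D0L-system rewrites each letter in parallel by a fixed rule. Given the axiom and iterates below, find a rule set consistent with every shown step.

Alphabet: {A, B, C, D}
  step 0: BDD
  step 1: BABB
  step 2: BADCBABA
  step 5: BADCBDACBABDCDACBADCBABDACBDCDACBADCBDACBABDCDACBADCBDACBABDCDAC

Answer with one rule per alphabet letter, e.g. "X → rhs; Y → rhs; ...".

  step 1 ⇒ step 2: BABB ⇒ BA·DC·BA·BA
    A ↦ DC
    B ↦ BA
    C ↦ DAC  (constrained at step 2)
  step 0 ⇒ step 1: BDD ⇒ BA·B·B
    D ↦ B

A->DC, B->BA, C->DAC, D->B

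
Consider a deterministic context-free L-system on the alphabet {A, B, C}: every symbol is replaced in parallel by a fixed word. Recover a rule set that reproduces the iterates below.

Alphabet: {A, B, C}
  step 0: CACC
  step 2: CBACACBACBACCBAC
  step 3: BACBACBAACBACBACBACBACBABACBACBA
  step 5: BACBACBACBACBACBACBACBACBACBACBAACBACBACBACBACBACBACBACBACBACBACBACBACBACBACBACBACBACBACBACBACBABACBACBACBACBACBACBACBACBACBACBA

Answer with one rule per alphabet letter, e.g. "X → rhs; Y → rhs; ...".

A->AC, B->CB, C->BA

  step 2 ⇒ step 3: CBACACBACBACCBAC ⇒ BA·CB·AC·BA·AC·BA·CB·AC·BA·CB·AC·BA·BA·CB·AC·BA
    A ↦ AC
    B ↦ CB
    C ↦ BA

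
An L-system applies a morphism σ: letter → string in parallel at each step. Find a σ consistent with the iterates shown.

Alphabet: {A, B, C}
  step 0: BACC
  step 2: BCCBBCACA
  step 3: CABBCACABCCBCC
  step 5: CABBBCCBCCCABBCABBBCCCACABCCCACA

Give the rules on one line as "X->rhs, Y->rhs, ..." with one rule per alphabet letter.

  step 2 ⇒ step 3: BCCBBCACA ⇒ CA·B·B·CA·CA·B·CC·B·CC
    A ↦ CC
    B ↦ CA
    C ↦ B

A->CC, B->CA, C->B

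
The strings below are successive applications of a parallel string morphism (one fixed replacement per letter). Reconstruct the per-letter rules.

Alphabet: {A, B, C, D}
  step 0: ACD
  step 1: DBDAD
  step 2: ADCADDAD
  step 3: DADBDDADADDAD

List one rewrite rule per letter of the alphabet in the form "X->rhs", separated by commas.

A->D, B->C, C->BD, D->AD

  step 2 ⇒ step 3: ADCADDAD ⇒ D·AD·BD·D·AD·AD·D·AD
    A ↦ D
    C ↦ BD
    D ↦ AD
  step 1 ⇒ step 2: DBDAD ⇒ AD·C·AD·D·AD
    B ↦ C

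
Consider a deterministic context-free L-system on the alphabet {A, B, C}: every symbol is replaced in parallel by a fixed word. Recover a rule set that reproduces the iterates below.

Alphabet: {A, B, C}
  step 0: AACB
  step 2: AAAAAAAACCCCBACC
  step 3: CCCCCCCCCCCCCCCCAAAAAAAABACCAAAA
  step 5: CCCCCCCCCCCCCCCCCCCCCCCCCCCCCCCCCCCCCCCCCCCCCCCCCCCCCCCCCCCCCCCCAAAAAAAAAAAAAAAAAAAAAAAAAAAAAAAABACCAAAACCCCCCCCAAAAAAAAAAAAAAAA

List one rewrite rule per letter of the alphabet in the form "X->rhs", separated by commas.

  step 2 ⇒ step 3: AAAAAAAACCCCBACC ⇒ CC·CC·CC·CC·CC·CC·CC·CC·AA·AA·AA·AA·BA·CC·AA·AA
    A ↦ CC
    B ↦ BA
    C ↦ AA

A->CC, B->BA, C->AA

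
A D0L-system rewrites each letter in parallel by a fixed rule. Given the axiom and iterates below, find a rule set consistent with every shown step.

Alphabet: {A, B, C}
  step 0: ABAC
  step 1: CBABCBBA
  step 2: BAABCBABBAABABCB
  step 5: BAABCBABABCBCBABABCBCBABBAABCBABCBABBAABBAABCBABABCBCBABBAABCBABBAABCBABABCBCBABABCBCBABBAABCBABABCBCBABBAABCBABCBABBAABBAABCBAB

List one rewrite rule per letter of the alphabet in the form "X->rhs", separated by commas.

A->CB, B->AB, C->BA

  step 1 ⇒ step 2: CBABCBBA ⇒ BA·AB·CB·AB·BA·AB·AB·CB
    A ↦ CB
    B ↦ AB
    C ↦ BA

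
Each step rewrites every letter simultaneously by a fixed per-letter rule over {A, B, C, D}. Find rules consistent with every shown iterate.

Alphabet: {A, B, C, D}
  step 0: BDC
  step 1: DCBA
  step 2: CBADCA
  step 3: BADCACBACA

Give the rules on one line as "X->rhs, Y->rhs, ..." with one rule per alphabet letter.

  step 2 ⇒ step 3: CBADCA ⇒ BA·D·CA·C·BA·CA
    A ↦ CA
    B ↦ D
    C ↦ BA
    D ↦ C

A->CA, B->D, C->BA, D->C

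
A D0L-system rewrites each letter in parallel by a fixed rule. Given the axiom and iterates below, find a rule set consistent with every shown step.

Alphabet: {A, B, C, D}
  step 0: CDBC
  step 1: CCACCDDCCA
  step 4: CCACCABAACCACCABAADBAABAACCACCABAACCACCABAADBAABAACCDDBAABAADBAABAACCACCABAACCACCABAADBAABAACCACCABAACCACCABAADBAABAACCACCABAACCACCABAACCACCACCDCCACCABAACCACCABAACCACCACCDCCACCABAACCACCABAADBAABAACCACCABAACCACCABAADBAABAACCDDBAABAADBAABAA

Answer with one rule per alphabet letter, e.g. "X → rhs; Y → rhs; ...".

  step 0 ⇒ step 1: CDBC ⇒ CCA·CCD·D·CCA
    B ↦ D
    C ↦ CCA
    D ↦ CCD
    A ↦ BAA  (constrained at step 1)

A->BAA, B->D, C->CCA, D->CCD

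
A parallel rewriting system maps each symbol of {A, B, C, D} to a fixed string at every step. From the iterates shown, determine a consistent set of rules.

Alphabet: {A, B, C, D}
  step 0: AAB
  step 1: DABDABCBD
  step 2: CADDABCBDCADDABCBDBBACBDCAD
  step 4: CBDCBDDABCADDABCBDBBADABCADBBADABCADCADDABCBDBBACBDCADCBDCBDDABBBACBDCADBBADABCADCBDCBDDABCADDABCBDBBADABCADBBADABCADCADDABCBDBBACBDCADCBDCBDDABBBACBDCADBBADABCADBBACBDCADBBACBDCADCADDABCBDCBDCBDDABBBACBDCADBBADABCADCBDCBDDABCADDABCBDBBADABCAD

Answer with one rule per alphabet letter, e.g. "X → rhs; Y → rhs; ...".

  step 1 ⇒ step 2: DABDABCBD ⇒ CAD·DAB·CBD·CAD·DAB·CBD·BBA·CBD·CAD
    A ↦ DAB
    B ↦ CBD
    C ↦ BBA
    D ↦ CAD

A->DAB, B->CBD, C->BBA, D->CAD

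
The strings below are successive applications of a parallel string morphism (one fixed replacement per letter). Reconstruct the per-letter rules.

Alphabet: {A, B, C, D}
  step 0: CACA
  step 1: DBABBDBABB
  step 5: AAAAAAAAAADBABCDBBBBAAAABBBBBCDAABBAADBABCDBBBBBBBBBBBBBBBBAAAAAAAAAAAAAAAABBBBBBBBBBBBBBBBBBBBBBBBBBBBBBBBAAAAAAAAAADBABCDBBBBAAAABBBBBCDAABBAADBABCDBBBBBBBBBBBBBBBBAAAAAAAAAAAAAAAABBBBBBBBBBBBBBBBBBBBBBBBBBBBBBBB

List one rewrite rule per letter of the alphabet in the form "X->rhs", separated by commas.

  step 0 ⇒ step 1: CACA ⇒ DBA·BB·DBA·BB
    A ↦ BB
    C ↦ DBA
    B ↦ AA  (constrained at step 1)
    D ↦ BCD  (constrained at step 1)

A->BB, B->AA, C->DBA, D->BCD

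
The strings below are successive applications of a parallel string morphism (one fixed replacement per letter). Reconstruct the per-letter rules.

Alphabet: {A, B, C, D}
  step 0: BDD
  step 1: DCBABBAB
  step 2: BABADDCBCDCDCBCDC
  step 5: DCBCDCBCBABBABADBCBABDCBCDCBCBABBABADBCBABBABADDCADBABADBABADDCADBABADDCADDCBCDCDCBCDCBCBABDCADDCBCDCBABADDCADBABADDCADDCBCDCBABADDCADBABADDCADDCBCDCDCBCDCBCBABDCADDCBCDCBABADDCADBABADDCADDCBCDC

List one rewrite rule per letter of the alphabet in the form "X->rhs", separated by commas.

  step 1 ⇒ step 2: DCBABBAB ⇒ BAB·AD·DC·BC·DC·DC·BC·DC
    A ↦ BC
    B ↦ DC
    C ↦ AD
    D ↦ BAB

A->BC, B->DC, C->AD, D->BAB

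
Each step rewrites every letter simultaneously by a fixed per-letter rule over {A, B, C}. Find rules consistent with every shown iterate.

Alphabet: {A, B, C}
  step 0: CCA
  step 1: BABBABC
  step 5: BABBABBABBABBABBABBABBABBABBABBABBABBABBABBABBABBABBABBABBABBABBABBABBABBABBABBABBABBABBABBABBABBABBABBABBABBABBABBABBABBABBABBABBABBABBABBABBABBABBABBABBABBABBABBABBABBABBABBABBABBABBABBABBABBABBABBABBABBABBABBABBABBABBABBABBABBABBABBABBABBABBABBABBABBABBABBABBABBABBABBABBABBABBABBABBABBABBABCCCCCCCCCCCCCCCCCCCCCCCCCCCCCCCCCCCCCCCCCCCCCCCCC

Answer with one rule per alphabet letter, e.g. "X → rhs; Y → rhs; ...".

A->C, B->CCC, C->BAB

  step 0 ⇒ step 1: CCA ⇒ BAB·BAB·C
    A ↦ C
    C ↦ BAB
    B ↦ CCC  (constrained at step 1)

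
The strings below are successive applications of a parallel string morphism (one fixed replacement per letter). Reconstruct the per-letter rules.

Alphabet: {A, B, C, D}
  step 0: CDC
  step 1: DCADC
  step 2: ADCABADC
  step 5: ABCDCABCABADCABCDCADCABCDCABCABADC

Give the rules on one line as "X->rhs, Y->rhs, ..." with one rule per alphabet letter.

A->AB, B->C, C->DC, D->A

  step 1 ⇒ step 2: DCADC ⇒ A·DC·AB·A·DC
    A ↦ AB
    C ↦ DC
    D ↦ A
    B ↦ C  (constrained at step 2)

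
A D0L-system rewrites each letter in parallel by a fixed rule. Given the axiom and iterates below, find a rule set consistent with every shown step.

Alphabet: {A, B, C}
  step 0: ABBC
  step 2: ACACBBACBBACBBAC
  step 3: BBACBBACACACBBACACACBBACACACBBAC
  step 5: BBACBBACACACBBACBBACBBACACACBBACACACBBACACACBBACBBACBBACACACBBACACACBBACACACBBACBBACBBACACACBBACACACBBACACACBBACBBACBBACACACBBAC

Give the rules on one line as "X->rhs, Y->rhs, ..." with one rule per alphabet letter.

A->BB, B->AC, C->AC

  step 2 ⇒ step 3: ACACBBACBBACBBAC ⇒ BB·AC·BB·AC·AC·AC·BB·AC·AC·AC·BB·AC·AC·AC·BB·AC
    A ↦ BB
    B ↦ AC
    C ↦ AC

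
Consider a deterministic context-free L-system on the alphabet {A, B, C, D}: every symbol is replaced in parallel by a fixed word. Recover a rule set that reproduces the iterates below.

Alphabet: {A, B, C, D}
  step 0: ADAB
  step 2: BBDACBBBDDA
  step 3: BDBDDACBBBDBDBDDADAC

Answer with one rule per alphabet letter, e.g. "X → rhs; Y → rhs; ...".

A->C, B->BD, C->BB, D->DA

  step 2 ⇒ step 3: BBDACBBBDDA ⇒ BD·BD·DA·C·BB·BD·BD·BD·DA·DA·C
    A ↦ C
    B ↦ BD
    C ↦ BB
    D ↦ DA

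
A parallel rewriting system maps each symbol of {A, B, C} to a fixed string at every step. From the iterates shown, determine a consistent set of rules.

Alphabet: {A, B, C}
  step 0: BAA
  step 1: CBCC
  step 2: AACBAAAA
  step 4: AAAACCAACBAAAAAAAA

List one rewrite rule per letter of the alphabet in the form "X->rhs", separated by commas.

  step 1 ⇒ step 2: CBCC ⇒ AA·CB·AA·AA
    B ↦ CB
    C ↦ AA
  step 0 ⇒ step 1: BAA ⇒ CB·C·C
    A ↦ C

A->C, B->CB, C->AA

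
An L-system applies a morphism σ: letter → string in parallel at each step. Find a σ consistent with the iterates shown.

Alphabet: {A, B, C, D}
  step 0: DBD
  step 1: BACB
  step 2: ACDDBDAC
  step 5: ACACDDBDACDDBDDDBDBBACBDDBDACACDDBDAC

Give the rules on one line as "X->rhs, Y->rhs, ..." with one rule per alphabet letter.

A->DD, B->AC, C->BD, D->B

  step 1 ⇒ step 2: BACB ⇒ AC·DD·BD·AC
    A ↦ DD
    B ↦ AC
    C ↦ BD
  step 0 ⇒ step 1: DBD ⇒ B·AC·B
    D ↦ B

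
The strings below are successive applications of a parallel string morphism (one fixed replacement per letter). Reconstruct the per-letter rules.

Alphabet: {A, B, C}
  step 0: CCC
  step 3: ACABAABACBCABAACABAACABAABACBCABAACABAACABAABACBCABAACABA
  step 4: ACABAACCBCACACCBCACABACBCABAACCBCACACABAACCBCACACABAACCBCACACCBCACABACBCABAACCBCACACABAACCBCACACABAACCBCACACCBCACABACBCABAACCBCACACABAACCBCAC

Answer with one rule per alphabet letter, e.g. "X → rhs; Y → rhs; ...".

  step 3 ⇒ step 4: ACABAABACBCABAACABAACABAABACBCABAACABAACABAABACBCABAACABA ⇒ AC·ABA·AC·CBC·AC·AC·CBC·AC·ABA·CBC·ABA·AC·CBC·AC·AC·ABA·AC·CBC·AC·AC·ABA·AC·CBC·AC·AC·CBC·AC·ABA·CBC·ABA·AC·CBC·AC·AC·ABA·AC·CBC·AC·AC·ABA·AC·CBC·AC·AC·CBC·AC·ABA·CBC·ABA·AC·CBC·AC·AC·ABA·AC·CBC·AC
    A ↦ AC
    B ↦ CBC
    C ↦ ABA

A->AC, B->CBC, C->ABA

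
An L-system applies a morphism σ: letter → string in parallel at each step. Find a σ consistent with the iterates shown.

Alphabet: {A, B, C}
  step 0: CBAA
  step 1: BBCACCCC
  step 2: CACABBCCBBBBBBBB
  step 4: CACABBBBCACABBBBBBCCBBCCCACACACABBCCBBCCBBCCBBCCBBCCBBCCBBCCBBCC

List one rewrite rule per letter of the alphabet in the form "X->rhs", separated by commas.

  step 1 ⇒ step 2: BBCACCCC ⇒ CA·CA·BB·CC·BB·BB·BB·BB
    A ↦ CC
    B ↦ CA
    C ↦ BB

A->CC, B->CA, C->BB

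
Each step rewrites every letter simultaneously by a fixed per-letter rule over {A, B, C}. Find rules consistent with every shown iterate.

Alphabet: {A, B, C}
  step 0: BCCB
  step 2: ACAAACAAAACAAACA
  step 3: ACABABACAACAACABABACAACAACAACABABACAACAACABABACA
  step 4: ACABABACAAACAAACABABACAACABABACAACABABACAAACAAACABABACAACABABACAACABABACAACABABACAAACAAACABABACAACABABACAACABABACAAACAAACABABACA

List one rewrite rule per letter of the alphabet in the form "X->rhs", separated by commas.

  step 3 ⇒ step 4: ACABABACAACAACABABACAACAACAACABABACAACAACABABACA ⇒ ACA·BAB·ACA·A·ACA·A·ACA·BAB·ACA·ACA·BAB·ACA·ACA·BAB·ACA·A·ACA·A·ACA·BAB·ACA·ACA·BAB·ACA·ACA·BAB·ACA·ACA·BAB·ACA·A·ACA·A·ACA·BAB·ACA·ACA·BAB·ACA·ACA·BAB·ACA·A·ACA·A·ACA·BAB·ACA
    A ↦ ACA
    B ↦ A
    C ↦ BAB

A->ACA, B->A, C->BAB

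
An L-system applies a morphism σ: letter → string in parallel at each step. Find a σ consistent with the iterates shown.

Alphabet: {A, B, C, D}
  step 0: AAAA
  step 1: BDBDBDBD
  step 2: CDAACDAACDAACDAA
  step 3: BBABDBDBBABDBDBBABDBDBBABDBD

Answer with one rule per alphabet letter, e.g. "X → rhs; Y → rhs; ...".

  step 2 ⇒ step 3: CDAACDAACDAACDAA ⇒ BB·A·BD·BD·BB·A·BD·BD·BB·A·BD·BD·BB·A·BD·BD
    A ↦ BD
    C ↦ BB
    D ↦ A
  step 1 ⇒ step 2: BDBDBDBD ⇒ CDA·A·CDA·A·CDA·A·CDA·A
    B ↦ CDA

A->BD, B->CDA, C->BB, D->A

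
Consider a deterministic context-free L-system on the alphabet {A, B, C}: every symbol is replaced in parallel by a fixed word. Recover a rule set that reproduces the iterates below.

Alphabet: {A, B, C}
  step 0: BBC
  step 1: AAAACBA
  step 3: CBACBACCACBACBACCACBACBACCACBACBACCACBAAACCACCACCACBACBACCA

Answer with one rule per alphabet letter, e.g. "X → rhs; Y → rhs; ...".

A->CCA, B->AA, C->CBA

  step 0 ⇒ step 1: BBC ⇒ AA·AA·CBA
    B ↦ AA
    C ↦ CBA
    A ↦ CCA  (constrained at step 1)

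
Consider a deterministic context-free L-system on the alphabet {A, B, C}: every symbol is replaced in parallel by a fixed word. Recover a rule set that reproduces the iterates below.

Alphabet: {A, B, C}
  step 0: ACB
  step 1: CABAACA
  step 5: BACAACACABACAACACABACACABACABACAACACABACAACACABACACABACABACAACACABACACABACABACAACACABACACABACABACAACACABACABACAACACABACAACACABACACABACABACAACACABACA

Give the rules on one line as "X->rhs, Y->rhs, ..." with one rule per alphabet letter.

  step 0 ⇒ step 1: ACB ⇒ CA·BA·ACA
    A ↦ CA
    B ↦ ACA
    C ↦ BA

A->CA, B->ACA, C->BA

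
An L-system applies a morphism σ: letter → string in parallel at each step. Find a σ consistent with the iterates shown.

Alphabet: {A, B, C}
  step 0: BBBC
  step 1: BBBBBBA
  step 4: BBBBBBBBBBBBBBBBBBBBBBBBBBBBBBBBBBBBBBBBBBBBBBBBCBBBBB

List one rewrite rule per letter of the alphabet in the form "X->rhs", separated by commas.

A->CB, B->BB, C->A

  step 0 ⇒ step 1: BBBC ⇒ BB·BB·BB·A
    B ↦ BB
    C ↦ A
    A ↦ CB  (constrained at step 1)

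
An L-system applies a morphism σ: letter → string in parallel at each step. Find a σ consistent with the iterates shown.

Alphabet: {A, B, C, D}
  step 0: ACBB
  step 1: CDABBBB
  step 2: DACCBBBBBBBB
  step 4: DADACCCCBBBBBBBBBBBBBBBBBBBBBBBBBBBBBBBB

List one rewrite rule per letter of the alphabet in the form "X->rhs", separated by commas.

  step 1 ⇒ step 2: CDABBBB ⇒ DA·C·C·BB·BB·BB·BB
    A ↦ C
    B ↦ BB
    C ↦ DA
    D ↦ C

A->C, B->BB, C->DA, D->C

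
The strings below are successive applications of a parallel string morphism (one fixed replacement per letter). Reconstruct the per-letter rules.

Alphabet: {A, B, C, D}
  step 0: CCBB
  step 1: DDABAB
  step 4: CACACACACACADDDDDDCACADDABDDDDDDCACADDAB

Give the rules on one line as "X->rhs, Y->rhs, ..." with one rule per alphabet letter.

  step 0 ⇒ step 1: CCBB ⇒ D·D·AB·AB
    B ↦ AB
    C ↦ D
    A ↦ DD  (constrained at step 1)
    D ↦ CA  (constrained at step 1)

A->DD, B->AB, C->D, D->CA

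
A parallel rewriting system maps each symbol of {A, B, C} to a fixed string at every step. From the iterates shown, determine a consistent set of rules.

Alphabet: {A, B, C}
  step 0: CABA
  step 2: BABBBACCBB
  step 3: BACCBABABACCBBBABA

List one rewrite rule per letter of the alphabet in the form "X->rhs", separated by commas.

A->CC, B->BA, C->B

  step 2 ⇒ step 3: BABBBACCBB ⇒ BA·CC·BA·BA·BA·CC·B·B·BA·BA
    A ↦ CC
    B ↦ BA
    C ↦ B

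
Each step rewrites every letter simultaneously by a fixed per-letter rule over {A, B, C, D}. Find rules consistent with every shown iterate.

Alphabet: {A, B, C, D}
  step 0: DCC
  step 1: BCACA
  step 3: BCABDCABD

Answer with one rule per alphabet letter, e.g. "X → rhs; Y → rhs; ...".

A->B, B->D, C->CA, D->B

  step 0 ⇒ step 1: DCC ⇒ B·CA·CA
    C ↦ CA
    D ↦ B
    A ↦ B  (constrained at step 1)
    B ↦ D  (constrained at step 1)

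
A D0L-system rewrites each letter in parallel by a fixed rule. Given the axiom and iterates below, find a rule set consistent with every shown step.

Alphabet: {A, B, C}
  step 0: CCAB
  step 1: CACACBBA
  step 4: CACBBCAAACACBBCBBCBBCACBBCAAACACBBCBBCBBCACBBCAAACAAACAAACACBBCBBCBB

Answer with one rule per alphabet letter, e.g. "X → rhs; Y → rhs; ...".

  step 0 ⇒ step 1: CCAB ⇒ CA·CA·CBB·A
    A ↦ CBB
    B ↦ A
    C ↦ CA

A->CBB, B->A, C->CA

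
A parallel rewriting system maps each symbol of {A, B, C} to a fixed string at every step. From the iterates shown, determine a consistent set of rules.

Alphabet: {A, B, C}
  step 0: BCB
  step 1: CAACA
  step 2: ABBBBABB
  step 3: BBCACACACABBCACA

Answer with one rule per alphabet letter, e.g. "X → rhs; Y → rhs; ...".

  step 2 ⇒ step 3: ABBBBABB ⇒ BB·CA·CA·CA·CA·BB·CA·CA
    A ↦ BB
    B ↦ CA
  step 0 ⇒ step 1: BCB ⇒ CA·A·CA
    C ↦ A

A->BB, B->CA, C->A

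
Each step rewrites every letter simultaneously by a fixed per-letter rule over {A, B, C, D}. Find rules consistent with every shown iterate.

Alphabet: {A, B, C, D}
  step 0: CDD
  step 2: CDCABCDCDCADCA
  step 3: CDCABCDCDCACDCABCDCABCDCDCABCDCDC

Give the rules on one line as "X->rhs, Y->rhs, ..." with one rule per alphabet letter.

A->DC, B->A, C->CDC, D->AB

  step 2 ⇒ step 3: CDCABCDCDCADCA ⇒ CDC·AB·CDC·DC·A·CDC·AB·CDC·AB·CDC·DC·AB·CDC·DC
    A ↦ DC
    B ↦ A
    C ↦ CDC
    D ↦ AB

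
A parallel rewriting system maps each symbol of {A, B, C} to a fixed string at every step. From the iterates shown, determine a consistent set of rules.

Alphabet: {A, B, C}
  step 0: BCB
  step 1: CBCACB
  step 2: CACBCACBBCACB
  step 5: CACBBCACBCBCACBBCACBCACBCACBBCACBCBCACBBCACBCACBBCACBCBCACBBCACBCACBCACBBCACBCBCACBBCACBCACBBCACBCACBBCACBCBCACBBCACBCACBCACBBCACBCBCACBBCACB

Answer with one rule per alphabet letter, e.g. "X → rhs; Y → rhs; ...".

  step 1 ⇒ step 2: CBCACB ⇒ CA·CB·CA·CBB·CA·CB
    A ↦ CBB
    B ↦ CB
    C ↦ CA

A->CBB, B->CB, C->CA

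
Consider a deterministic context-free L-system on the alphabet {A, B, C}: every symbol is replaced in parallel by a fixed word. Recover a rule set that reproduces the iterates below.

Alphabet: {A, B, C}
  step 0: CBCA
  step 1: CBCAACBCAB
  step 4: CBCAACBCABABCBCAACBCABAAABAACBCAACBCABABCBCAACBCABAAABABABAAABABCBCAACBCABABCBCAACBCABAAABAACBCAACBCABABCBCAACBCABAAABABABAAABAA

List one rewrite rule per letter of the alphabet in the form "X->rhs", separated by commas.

A->AB, B->AA, C->CBC

  step 0 ⇒ step 1: CBCA ⇒ CBC·AA·CBC·AB
    A ↦ AB
    B ↦ AA
    C ↦ CBC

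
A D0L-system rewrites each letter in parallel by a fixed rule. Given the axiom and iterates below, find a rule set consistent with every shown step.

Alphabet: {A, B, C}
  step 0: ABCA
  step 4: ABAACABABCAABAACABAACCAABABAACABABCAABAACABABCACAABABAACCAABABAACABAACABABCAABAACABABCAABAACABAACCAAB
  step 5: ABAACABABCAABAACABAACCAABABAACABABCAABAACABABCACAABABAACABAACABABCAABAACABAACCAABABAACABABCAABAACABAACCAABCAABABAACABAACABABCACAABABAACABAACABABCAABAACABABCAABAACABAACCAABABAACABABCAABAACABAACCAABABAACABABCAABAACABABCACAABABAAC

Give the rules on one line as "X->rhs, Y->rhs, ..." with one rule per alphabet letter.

A->AB, B->AAC, C->CA

  step 4 ⇒ step 5: ABAACABABCAABAACABAACCAABABAACABABCAABAACABABCACAABABAACCAABABAACABAACABABCAABAACABABCAABAACABAACCAAB ⇒ AB·AAC·AB·AB·CA·AB·AAC·AB·AAC·CA·AB·AB·AAC·AB·AB·CA·AB·AAC·AB·AB·CA·CA·AB·AB·AAC·AB·AAC·AB·AB·CA·AB·AAC·AB·AAC·CA·AB·AB·AAC·AB·AB·CA·AB·AAC·AB·AAC·CA·AB·CA·AB·AB·AAC·AB·AAC·AB·AB·CA·CA·AB·AB·AAC·AB·AAC·AB·AB·CA·AB·AAC·AB·AB·CA·AB·AAC·AB·AAC·CA·AB·AB·AAC·AB·AB·CA·AB·AAC·AB·AAC·CA·AB·AB·AAC·AB·AB·CA·AB·AAC·AB·AB·CA·CA·AB·AB·AAC
    A ↦ AB
    B ↦ AAC
    C ↦ CA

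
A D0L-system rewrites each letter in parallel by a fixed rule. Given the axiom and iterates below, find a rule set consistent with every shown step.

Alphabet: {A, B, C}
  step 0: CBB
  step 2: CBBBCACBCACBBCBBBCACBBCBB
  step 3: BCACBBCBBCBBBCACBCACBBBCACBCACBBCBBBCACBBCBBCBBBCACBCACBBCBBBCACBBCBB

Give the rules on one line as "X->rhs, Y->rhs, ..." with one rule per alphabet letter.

A->C, B->CBB, C->BCA

  step 2 ⇒ step 3: CBBBCACBCACBBCBBBCACBBCBB ⇒ BCA·CBB·CBB·CBB·BCA·C·BCA·CBB·BCA·C·BCA·CBB·CBB·BCA·CBB·CBB·CBB·BCA·C·BCA·CBB·CBB·BCA·CBB·CBB
    A ↦ C
    B ↦ CBB
    C ↦ BCA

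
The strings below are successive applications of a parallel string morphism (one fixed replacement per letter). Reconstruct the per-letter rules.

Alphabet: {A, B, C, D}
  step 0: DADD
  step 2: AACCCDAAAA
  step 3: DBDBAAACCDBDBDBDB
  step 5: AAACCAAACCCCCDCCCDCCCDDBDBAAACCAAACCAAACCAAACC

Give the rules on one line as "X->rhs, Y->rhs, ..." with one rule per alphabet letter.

  step 2 ⇒ step 3: AACCCDAAAA ⇒ DB·DB·A·A·A·CC·DB·DB·DB·DB
    A ↦ DB
    C ↦ A
    D ↦ CC
    B ↦ CD  (constrained at step 3)

A->DB, B->CD, C->A, D->CC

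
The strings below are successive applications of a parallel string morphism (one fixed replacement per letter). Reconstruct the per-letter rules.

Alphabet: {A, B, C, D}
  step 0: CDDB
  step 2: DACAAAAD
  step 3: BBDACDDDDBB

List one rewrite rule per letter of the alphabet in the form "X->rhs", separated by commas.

  step 2 ⇒ step 3: DACAAAAD ⇒ BB·D·AC·D·D·D·D·BB
    A ↦ D
    C ↦ AC
    D ↦ BB
    B ↦ A  (constrained at step 0)

A->D, B->A, C->AC, D->BB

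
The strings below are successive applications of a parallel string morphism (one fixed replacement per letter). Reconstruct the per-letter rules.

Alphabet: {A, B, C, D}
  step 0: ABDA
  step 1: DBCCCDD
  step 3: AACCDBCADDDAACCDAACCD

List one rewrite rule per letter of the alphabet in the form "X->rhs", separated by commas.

  step 0 ⇒ step 1: ABDA ⇒ D·BC·CCD·D
    A ↦ D
    B ↦ BC
    D ↦ CCD
    C ↦ A  (constrained at step 1)

A->D, B->BC, C->A, D->CCD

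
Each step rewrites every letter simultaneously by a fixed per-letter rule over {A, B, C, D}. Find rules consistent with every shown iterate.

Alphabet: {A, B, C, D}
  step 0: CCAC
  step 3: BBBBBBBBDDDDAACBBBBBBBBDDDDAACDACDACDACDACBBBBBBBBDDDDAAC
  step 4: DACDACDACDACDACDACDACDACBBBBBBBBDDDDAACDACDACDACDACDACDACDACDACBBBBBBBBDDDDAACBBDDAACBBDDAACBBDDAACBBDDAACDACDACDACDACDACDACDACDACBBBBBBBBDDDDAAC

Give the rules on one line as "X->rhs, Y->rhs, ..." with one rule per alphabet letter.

  step 3 ⇒ step 4: BBBBBBBBDDDDAACBBBBBBBBDDDDAACDACDACDACDACBBBBBBBBDDDDAAC ⇒ DAC·DAC·DAC·DAC·DAC·DAC·DAC·DAC·BB·BB·BB·BB·DD·DD·AAC·DAC·DAC·DAC·DAC·DAC·DAC·DAC·DAC·BB·BB·BB·BB·DD·DD·AAC·BB·DD·AAC·BB·DD·AAC·BB·DD·AAC·BB·DD·AAC·DAC·DAC·DAC·DAC·DAC·DAC·DAC·DAC·BB·BB·BB·BB·DD·DD·AAC
    A ↦ DD
    B ↦ DAC
    C ↦ AAC
    D ↦ BB

A->DD, B->DAC, C->AAC, D->BB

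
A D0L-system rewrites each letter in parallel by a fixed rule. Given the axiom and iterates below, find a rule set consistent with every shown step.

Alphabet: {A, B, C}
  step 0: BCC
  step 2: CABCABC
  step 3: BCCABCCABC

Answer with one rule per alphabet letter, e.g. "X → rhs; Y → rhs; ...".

  step 2 ⇒ step 3: CABCABC ⇒ BC·C·A·BC·C·A·BC
    A ↦ C
    B ↦ A
    C ↦ BC

A->C, B->A, C->BC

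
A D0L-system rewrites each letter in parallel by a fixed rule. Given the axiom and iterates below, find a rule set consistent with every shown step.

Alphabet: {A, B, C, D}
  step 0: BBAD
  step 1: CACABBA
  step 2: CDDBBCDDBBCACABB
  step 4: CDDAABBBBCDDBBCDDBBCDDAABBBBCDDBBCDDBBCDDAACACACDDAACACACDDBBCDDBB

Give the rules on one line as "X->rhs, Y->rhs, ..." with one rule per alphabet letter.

A->BB, B->CA, C->CDD, D->A

  step 1 ⇒ step 2: CACABBA ⇒ CDD·BB·CDD·BB·CA·CA·BB
    A ↦ BB
    B ↦ CA
    C ↦ CDD
  step 0 ⇒ step 1: BBAD ⇒ CA·CA·BB·A
    D ↦ A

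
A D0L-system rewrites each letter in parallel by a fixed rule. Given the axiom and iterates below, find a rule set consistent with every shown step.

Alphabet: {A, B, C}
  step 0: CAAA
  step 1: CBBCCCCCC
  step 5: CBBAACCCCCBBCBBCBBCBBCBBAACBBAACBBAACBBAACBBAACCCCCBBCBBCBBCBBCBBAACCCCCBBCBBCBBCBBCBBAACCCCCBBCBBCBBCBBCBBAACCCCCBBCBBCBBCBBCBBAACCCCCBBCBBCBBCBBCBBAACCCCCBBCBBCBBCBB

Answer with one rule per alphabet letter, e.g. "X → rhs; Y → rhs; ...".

A->CC, B->A, C->CBB

  step 0 ⇒ step 1: CAAA ⇒ CBB·CC·CC·CC
    A ↦ CC
    C ↦ CBB
    B ↦ A  (constrained at step 1)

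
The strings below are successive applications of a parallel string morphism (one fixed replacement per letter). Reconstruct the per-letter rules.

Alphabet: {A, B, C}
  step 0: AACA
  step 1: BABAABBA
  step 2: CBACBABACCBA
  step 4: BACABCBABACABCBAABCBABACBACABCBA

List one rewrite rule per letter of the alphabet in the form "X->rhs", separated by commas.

A->BA, B->C, C->AB

  step 1 ⇒ step 2: BABAABBA ⇒ C·BA·C·BA·BA·C·C·BA
    A ↦ BA
    B ↦ C
  step 0 ⇒ step 1: AACA ⇒ BA·BA·AB·BA
    C ↦ AB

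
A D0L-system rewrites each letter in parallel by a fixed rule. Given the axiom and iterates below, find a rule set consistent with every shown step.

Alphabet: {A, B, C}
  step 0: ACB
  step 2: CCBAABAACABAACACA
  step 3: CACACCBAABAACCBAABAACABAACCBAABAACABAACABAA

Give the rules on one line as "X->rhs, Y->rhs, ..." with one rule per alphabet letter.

A->BAA, B->CC, C->CA

  step 2 ⇒ step 3: CCBAABAACABAACACA ⇒ CA·CA·CC·BAA·BAA·CC·BAA·BAA·CA·BAA·CC·BAA·BAA·CA·BAA·CA·BAA
    A ↦ BAA
    B ↦ CC
    C ↦ CA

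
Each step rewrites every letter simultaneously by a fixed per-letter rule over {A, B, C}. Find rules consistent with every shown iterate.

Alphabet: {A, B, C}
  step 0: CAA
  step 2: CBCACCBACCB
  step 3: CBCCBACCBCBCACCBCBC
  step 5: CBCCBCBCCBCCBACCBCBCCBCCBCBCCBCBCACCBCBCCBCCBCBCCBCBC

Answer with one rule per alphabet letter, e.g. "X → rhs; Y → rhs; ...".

  step 2 ⇒ step 3: CBCACCBACCB ⇒ CB·C·CB·AC·CB·CB·C·AC·CB·CB·C
    A ↦ AC
    B ↦ C
    C ↦ CB

A->AC, B->C, C->CB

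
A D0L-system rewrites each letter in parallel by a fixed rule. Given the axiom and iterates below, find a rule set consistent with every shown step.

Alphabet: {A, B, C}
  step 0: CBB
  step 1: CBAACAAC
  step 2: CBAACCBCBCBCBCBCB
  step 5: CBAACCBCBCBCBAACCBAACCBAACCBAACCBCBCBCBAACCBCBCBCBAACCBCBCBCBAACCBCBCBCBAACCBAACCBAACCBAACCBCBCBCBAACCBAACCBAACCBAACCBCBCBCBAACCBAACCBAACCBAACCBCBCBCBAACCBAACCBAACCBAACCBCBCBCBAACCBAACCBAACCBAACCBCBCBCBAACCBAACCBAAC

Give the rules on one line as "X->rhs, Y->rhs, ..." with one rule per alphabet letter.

A->CB, B->AAC, C->CB

  step 1 ⇒ step 2: CBAACAAC ⇒ CB·AAC·CB·CB·CB·CB·CB·CB
    A ↦ CB
    B ↦ AAC
    C ↦ CB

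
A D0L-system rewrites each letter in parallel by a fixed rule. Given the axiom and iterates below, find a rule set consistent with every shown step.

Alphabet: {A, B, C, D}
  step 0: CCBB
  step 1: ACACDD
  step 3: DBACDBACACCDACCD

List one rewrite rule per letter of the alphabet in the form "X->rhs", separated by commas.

  step 0 ⇒ step 1: CCBB ⇒ AC·AC·D·D
    B ↦ D
    C ↦ AC
    A ↦ B  (constrained at step 1)
    D ↦ CD  (constrained at step 1)

A->B, B->D, C->AC, D->CD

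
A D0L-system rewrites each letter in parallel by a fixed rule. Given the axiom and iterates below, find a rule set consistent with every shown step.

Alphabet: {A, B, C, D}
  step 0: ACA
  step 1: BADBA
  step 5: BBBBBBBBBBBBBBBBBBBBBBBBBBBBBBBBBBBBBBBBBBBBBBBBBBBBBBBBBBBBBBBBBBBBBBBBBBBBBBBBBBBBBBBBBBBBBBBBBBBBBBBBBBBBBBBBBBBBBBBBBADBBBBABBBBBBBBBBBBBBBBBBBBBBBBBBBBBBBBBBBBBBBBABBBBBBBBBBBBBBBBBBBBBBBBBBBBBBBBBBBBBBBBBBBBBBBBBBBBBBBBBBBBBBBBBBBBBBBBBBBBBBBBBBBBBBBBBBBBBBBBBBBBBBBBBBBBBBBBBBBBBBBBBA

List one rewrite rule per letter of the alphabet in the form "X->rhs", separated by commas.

A->BA, B->BBB, C->D, D->CBA

  step 0 ⇒ step 1: ACA ⇒ BA·D·BA
    A ↦ BA
    C ↦ D
    B ↦ BBB  (constrained at step 1)
    D ↦ CBA  (constrained at step 1)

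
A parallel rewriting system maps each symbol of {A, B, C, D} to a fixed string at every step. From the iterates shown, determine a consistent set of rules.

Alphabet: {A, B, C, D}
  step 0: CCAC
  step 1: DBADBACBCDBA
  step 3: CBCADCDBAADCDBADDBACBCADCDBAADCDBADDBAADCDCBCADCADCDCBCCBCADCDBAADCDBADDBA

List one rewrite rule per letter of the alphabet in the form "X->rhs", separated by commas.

  step 0 ⇒ step 1: CCAC ⇒ DBA·DBA·CBC·DBA
    A ↦ CBC
    C ↦ DBA
    B ↦ D  (constrained at step 1)
    D ↦ ADC  (constrained at step 1)

A->CBC, B->D, C->DBA, D->ADC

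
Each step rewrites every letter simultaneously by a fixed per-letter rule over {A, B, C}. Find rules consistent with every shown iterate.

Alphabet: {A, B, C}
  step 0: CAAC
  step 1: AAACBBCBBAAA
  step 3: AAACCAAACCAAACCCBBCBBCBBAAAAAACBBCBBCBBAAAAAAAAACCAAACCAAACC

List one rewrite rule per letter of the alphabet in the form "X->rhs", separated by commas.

  step 0 ⇒ step 1: CAAC ⇒ AAA·CBB·CBB·AAA
    A ↦ CBB
    C ↦ AAA
    B ↦ C  (constrained at step 1)

A->CBB, B->C, C->AAA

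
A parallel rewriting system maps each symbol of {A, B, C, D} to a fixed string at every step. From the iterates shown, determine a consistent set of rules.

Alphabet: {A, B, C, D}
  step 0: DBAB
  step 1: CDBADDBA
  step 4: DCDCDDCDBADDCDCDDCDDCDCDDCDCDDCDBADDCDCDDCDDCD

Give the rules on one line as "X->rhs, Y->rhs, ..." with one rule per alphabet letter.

A->DD, B->BA, C->D, D->CD

  step 0 ⇒ step 1: DBAB ⇒ CD·BA·DD·BA
    A ↦ DD
    B ↦ BA
    D ↦ CD
    C ↦ D  (constrained at step 1)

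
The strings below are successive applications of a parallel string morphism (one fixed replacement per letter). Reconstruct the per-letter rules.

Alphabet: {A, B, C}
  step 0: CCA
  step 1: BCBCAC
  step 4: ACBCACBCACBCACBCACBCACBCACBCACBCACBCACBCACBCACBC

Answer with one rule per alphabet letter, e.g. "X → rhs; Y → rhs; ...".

  step 0 ⇒ step 1: CCA ⇒ BC·BC·AC
    A ↦ AC
    C ↦ BC
    B ↦ AC  (constrained at step 1)

A->AC, B->AC, C->BC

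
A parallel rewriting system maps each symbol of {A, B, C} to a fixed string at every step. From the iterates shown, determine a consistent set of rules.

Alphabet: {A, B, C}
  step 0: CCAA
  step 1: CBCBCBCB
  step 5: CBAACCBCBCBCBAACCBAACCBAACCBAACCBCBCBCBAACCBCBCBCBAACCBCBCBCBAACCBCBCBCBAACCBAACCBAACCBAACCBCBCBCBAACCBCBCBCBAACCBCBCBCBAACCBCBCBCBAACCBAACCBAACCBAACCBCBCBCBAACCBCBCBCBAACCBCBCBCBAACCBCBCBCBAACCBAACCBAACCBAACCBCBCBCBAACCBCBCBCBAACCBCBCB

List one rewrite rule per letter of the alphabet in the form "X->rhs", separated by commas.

A->CB, B->AAC, C->CB

  step 0 ⇒ step 1: CCAA ⇒ CB·CB·CB·CB
    A ↦ CB
    C ↦ CB
    B ↦ AAC  (constrained at step 1)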